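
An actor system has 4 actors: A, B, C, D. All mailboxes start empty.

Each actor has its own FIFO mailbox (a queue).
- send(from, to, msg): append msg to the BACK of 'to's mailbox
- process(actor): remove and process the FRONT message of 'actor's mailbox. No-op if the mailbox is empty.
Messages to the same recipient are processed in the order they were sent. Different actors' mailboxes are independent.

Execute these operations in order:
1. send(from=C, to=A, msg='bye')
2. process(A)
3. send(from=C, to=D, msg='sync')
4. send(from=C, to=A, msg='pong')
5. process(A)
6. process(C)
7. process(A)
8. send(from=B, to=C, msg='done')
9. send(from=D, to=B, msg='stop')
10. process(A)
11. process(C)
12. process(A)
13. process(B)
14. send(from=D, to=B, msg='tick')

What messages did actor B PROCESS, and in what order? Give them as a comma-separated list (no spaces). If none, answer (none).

Answer: stop

Derivation:
After 1 (send(from=C, to=A, msg='bye')): A:[bye] B:[] C:[] D:[]
After 2 (process(A)): A:[] B:[] C:[] D:[]
After 3 (send(from=C, to=D, msg='sync')): A:[] B:[] C:[] D:[sync]
After 4 (send(from=C, to=A, msg='pong')): A:[pong] B:[] C:[] D:[sync]
After 5 (process(A)): A:[] B:[] C:[] D:[sync]
After 6 (process(C)): A:[] B:[] C:[] D:[sync]
After 7 (process(A)): A:[] B:[] C:[] D:[sync]
After 8 (send(from=B, to=C, msg='done')): A:[] B:[] C:[done] D:[sync]
After 9 (send(from=D, to=B, msg='stop')): A:[] B:[stop] C:[done] D:[sync]
After 10 (process(A)): A:[] B:[stop] C:[done] D:[sync]
After 11 (process(C)): A:[] B:[stop] C:[] D:[sync]
After 12 (process(A)): A:[] B:[stop] C:[] D:[sync]
After 13 (process(B)): A:[] B:[] C:[] D:[sync]
After 14 (send(from=D, to=B, msg='tick')): A:[] B:[tick] C:[] D:[sync]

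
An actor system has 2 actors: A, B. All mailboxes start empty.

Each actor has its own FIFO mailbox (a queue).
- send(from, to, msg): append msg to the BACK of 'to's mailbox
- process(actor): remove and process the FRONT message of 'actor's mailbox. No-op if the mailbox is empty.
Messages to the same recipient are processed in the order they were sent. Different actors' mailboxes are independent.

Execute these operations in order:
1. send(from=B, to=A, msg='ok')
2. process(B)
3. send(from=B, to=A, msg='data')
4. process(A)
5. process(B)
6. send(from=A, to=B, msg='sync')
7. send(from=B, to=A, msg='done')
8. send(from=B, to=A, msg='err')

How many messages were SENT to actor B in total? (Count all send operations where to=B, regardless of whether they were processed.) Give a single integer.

Answer: 1

Derivation:
After 1 (send(from=B, to=A, msg='ok')): A:[ok] B:[]
After 2 (process(B)): A:[ok] B:[]
After 3 (send(from=B, to=A, msg='data')): A:[ok,data] B:[]
After 4 (process(A)): A:[data] B:[]
After 5 (process(B)): A:[data] B:[]
After 6 (send(from=A, to=B, msg='sync')): A:[data] B:[sync]
After 7 (send(from=B, to=A, msg='done')): A:[data,done] B:[sync]
After 8 (send(from=B, to=A, msg='err')): A:[data,done,err] B:[sync]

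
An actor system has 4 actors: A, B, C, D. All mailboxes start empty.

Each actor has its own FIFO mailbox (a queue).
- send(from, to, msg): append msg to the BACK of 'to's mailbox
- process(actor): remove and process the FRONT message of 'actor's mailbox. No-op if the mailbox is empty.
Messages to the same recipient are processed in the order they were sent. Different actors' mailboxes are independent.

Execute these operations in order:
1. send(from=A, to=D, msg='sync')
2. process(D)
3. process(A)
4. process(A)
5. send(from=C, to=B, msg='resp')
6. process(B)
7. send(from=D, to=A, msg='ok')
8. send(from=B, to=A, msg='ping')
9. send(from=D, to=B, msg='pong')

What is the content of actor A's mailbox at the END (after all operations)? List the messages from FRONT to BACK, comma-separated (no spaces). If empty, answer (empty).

Answer: ok,ping

Derivation:
After 1 (send(from=A, to=D, msg='sync')): A:[] B:[] C:[] D:[sync]
After 2 (process(D)): A:[] B:[] C:[] D:[]
After 3 (process(A)): A:[] B:[] C:[] D:[]
After 4 (process(A)): A:[] B:[] C:[] D:[]
After 5 (send(from=C, to=B, msg='resp')): A:[] B:[resp] C:[] D:[]
After 6 (process(B)): A:[] B:[] C:[] D:[]
After 7 (send(from=D, to=A, msg='ok')): A:[ok] B:[] C:[] D:[]
After 8 (send(from=B, to=A, msg='ping')): A:[ok,ping] B:[] C:[] D:[]
After 9 (send(from=D, to=B, msg='pong')): A:[ok,ping] B:[pong] C:[] D:[]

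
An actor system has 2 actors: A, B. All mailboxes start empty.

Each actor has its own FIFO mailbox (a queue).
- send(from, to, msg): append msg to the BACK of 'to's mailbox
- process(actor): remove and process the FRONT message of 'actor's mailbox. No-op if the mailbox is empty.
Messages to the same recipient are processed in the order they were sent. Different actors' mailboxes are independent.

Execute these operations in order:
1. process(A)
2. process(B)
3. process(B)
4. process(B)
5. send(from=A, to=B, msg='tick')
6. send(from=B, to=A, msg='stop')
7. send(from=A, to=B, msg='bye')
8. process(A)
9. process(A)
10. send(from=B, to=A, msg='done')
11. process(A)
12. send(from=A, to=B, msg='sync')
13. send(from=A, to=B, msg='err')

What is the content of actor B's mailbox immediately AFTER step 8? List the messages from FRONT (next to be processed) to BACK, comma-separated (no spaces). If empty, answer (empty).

After 1 (process(A)): A:[] B:[]
After 2 (process(B)): A:[] B:[]
After 3 (process(B)): A:[] B:[]
After 4 (process(B)): A:[] B:[]
After 5 (send(from=A, to=B, msg='tick')): A:[] B:[tick]
After 6 (send(from=B, to=A, msg='stop')): A:[stop] B:[tick]
After 7 (send(from=A, to=B, msg='bye')): A:[stop] B:[tick,bye]
After 8 (process(A)): A:[] B:[tick,bye]

tick,bye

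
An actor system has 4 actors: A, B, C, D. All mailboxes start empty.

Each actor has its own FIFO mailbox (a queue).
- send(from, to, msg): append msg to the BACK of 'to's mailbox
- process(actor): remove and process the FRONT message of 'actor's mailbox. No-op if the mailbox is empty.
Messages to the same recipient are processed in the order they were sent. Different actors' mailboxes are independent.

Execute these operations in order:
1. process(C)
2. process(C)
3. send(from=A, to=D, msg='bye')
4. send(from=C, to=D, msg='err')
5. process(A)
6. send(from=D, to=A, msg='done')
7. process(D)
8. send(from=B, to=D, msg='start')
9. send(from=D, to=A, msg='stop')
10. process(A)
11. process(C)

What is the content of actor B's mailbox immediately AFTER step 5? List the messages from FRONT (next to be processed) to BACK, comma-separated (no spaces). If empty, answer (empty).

After 1 (process(C)): A:[] B:[] C:[] D:[]
After 2 (process(C)): A:[] B:[] C:[] D:[]
After 3 (send(from=A, to=D, msg='bye')): A:[] B:[] C:[] D:[bye]
After 4 (send(from=C, to=D, msg='err')): A:[] B:[] C:[] D:[bye,err]
After 5 (process(A)): A:[] B:[] C:[] D:[bye,err]

(empty)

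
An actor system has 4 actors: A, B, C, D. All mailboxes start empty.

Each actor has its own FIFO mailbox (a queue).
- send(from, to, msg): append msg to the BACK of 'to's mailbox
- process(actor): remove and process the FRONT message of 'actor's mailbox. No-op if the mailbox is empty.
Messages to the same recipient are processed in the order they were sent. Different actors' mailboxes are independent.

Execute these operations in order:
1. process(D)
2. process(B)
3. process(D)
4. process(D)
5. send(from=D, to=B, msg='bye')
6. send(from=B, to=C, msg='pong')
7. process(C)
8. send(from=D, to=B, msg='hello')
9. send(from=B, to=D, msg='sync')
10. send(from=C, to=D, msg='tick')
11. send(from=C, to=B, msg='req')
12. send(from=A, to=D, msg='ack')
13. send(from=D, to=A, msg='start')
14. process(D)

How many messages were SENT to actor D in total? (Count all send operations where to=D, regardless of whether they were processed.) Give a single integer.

After 1 (process(D)): A:[] B:[] C:[] D:[]
After 2 (process(B)): A:[] B:[] C:[] D:[]
After 3 (process(D)): A:[] B:[] C:[] D:[]
After 4 (process(D)): A:[] B:[] C:[] D:[]
After 5 (send(from=D, to=B, msg='bye')): A:[] B:[bye] C:[] D:[]
After 6 (send(from=B, to=C, msg='pong')): A:[] B:[bye] C:[pong] D:[]
After 7 (process(C)): A:[] B:[bye] C:[] D:[]
After 8 (send(from=D, to=B, msg='hello')): A:[] B:[bye,hello] C:[] D:[]
After 9 (send(from=B, to=D, msg='sync')): A:[] B:[bye,hello] C:[] D:[sync]
After 10 (send(from=C, to=D, msg='tick')): A:[] B:[bye,hello] C:[] D:[sync,tick]
After 11 (send(from=C, to=B, msg='req')): A:[] B:[bye,hello,req] C:[] D:[sync,tick]
After 12 (send(from=A, to=D, msg='ack')): A:[] B:[bye,hello,req] C:[] D:[sync,tick,ack]
After 13 (send(from=D, to=A, msg='start')): A:[start] B:[bye,hello,req] C:[] D:[sync,tick,ack]
After 14 (process(D)): A:[start] B:[bye,hello,req] C:[] D:[tick,ack]

Answer: 3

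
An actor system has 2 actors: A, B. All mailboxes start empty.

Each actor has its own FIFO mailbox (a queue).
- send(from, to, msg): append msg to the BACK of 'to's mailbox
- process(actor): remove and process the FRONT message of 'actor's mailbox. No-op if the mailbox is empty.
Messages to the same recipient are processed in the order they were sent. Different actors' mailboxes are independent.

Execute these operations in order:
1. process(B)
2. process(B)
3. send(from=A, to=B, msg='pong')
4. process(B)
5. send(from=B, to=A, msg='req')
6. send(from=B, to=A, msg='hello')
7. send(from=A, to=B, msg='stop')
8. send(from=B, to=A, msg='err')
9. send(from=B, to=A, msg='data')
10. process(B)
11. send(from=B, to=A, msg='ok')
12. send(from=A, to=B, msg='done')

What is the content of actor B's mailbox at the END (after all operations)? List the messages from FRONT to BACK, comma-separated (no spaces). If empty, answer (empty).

Answer: done

Derivation:
After 1 (process(B)): A:[] B:[]
After 2 (process(B)): A:[] B:[]
After 3 (send(from=A, to=B, msg='pong')): A:[] B:[pong]
After 4 (process(B)): A:[] B:[]
After 5 (send(from=B, to=A, msg='req')): A:[req] B:[]
After 6 (send(from=B, to=A, msg='hello')): A:[req,hello] B:[]
After 7 (send(from=A, to=B, msg='stop')): A:[req,hello] B:[stop]
After 8 (send(from=B, to=A, msg='err')): A:[req,hello,err] B:[stop]
After 9 (send(from=B, to=A, msg='data')): A:[req,hello,err,data] B:[stop]
After 10 (process(B)): A:[req,hello,err,data] B:[]
After 11 (send(from=B, to=A, msg='ok')): A:[req,hello,err,data,ok] B:[]
After 12 (send(from=A, to=B, msg='done')): A:[req,hello,err,data,ok] B:[done]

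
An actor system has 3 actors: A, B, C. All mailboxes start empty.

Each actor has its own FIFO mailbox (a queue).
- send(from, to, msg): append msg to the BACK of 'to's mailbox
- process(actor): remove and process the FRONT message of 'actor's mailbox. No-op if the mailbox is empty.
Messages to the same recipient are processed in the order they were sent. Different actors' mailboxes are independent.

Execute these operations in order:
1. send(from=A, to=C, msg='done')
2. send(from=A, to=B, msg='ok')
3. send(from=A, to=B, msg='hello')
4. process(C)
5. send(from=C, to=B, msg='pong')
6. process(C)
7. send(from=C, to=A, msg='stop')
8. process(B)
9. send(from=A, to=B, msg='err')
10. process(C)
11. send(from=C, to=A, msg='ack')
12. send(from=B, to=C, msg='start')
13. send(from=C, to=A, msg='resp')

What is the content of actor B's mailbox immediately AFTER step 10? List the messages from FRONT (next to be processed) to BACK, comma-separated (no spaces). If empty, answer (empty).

After 1 (send(from=A, to=C, msg='done')): A:[] B:[] C:[done]
After 2 (send(from=A, to=B, msg='ok')): A:[] B:[ok] C:[done]
After 3 (send(from=A, to=B, msg='hello')): A:[] B:[ok,hello] C:[done]
After 4 (process(C)): A:[] B:[ok,hello] C:[]
After 5 (send(from=C, to=B, msg='pong')): A:[] B:[ok,hello,pong] C:[]
After 6 (process(C)): A:[] B:[ok,hello,pong] C:[]
After 7 (send(from=C, to=A, msg='stop')): A:[stop] B:[ok,hello,pong] C:[]
After 8 (process(B)): A:[stop] B:[hello,pong] C:[]
After 9 (send(from=A, to=B, msg='err')): A:[stop] B:[hello,pong,err] C:[]
After 10 (process(C)): A:[stop] B:[hello,pong,err] C:[]

hello,pong,err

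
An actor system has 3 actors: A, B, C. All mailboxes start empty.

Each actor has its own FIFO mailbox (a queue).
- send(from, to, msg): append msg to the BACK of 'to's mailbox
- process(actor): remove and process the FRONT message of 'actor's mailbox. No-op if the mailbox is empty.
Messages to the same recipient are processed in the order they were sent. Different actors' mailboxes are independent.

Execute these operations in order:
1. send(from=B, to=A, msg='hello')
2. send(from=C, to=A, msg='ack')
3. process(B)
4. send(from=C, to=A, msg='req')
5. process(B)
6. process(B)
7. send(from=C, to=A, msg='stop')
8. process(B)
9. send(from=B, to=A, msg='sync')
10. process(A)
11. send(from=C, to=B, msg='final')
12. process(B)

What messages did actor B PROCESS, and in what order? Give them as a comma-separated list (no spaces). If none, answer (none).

After 1 (send(from=B, to=A, msg='hello')): A:[hello] B:[] C:[]
After 2 (send(from=C, to=A, msg='ack')): A:[hello,ack] B:[] C:[]
After 3 (process(B)): A:[hello,ack] B:[] C:[]
After 4 (send(from=C, to=A, msg='req')): A:[hello,ack,req] B:[] C:[]
After 5 (process(B)): A:[hello,ack,req] B:[] C:[]
After 6 (process(B)): A:[hello,ack,req] B:[] C:[]
After 7 (send(from=C, to=A, msg='stop')): A:[hello,ack,req,stop] B:[] C:[]
After 8 (process(B)): A:[hello,ack,req,stop] B:[] C:[]
After 9 (send(from=B, to=A, msg='sync')): A:[hello,ack,req,stop,sync] B:[] C:[]
After 10 (process(A)): A:[ack,req,stop,sync] B:[] C:[]
After 11 (send(from=C, to=B, msg='final')): A:[ack,req,stop,sync] B:[final] C:[]
After 12 (process(B)): A:[ack,req,stop,sync] B:[] C:[]

Answer: final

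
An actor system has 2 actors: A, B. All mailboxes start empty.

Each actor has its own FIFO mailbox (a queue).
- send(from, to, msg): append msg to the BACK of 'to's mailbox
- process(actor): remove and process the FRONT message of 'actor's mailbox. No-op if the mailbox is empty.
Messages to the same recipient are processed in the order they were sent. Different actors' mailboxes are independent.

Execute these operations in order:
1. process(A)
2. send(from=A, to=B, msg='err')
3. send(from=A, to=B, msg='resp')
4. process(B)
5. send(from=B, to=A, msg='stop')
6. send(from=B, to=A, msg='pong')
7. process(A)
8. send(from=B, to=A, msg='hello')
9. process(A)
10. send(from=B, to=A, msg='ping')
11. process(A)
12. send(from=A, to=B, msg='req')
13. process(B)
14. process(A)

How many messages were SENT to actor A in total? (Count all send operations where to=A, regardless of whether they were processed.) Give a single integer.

After 1 (process(A)): A:[] B:[]
After 2 (send(from=A, to=B, msg='err')): A:[] B:[err]
After 3 (send(from=A, to=B, msg='resp')): A:[] B:[err,resp]
After 4 (process(B)): A:[] B:[resp]
After 5 (send(from=B, to=A, msg='stop')): A:[stop] B:[resp]
After 6 (send(from=B, to=A, msg='pong')): A:[stop,pong] B:[resp]
After 7 (process(A)): A:[pong] B:[resp]
After 8 (send(from=B, to=A, msg='hello')): A:[pong,hello] B:[resp]
After 9 (process(A)): A:[hello] B:[resp]
After 10 (send(from=B, to=A, msg='ping')): A:[hello,ping] B:[resp]
After 11 (process(A)): A:[ping] B:[resp]
After 12 (send(from=A, to=B, msg='req')): A:[ping] B:[resp,req]
After 13 (process(B)): A:[ping] B:[req]
After 14 (process(A)): A:[] B:[req]

Answer: 4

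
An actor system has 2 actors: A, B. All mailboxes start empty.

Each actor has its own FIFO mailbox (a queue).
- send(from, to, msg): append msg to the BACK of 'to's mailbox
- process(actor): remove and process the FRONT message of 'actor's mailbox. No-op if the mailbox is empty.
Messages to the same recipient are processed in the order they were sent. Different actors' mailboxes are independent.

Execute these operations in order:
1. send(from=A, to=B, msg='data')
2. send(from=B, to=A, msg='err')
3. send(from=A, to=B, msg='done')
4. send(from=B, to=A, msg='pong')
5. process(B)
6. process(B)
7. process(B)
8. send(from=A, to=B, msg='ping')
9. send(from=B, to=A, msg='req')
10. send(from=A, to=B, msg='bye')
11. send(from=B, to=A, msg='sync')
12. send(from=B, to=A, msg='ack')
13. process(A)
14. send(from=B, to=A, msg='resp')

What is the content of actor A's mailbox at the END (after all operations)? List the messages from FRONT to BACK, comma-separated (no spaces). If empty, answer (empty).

Answer: pong,req,sync,ack,resp

Derivation:
After 1 (send(from=A, to=B, msg='data')): A:[] B:[data]
After 2 (send(from=B, to=A, msg='err')): A:[err] B:[data]
After 3 (send(from=A, to=B, msg='done')): A:[err] B:[data,done]
After 4 (send(from=B, to=A, msg='pong')): A:[err,pong] B:[data,done]
After 5 (process(B)): A:[err,pong] B:[done]
After 6 (process(B)): A:[err,pong] B:[]
After 7 (process(B)): A:[err,pong] B:[]
After 8 (send(from=A, to=B, msg='ping')): A:[err,pong] B:[ping]
After 9 (send(from=B, to=A, msg='req')): A:[err,pong,req] B:[ping]
After 10 (send(from=A, to=B, msg='bye')): A:[err,pong,req] B:[ping,bye]
After 11 (send(from=B, to=A, msg='sync')): A:[err,pong,req,sync] B:[ping,bye]
After 12 (send(from=B, to=A, msg='ack')): A:[err,pong,req,sync,ack] B:[ping,bye]
After 13 (process(A)): A:[pong,req,sync,ack] B:[ping,bye]
After 14 (send(from=B, to=A, msg='resp')): A:[pong,req,sync,ack,resp] B:[ping,bye]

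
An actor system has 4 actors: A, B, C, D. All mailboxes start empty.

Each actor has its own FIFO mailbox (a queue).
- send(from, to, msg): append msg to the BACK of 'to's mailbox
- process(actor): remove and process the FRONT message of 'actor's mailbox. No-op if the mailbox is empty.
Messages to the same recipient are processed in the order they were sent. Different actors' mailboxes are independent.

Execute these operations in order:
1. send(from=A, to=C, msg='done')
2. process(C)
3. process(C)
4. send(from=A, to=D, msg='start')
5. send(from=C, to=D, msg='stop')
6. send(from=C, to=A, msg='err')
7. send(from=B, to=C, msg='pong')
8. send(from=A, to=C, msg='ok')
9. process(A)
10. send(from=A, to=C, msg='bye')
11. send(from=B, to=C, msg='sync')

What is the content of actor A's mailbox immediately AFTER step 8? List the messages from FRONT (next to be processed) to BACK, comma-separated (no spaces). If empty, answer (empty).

After 1 (send(from=A, to=C, msg='done')): A:[] B:[] C:[done] D:[]
After 2 (process(C)): A:[] B:[] C:[] D:[]
After 3 (process(C)): A:[] B:[] C:[] D:[]
After 4 (send(from=A, to=D, msg='start')): A:[] B:[] C:[] D:[start]
After 5 (send(from=C, to=D, msg='stop')): A:[] B:[] C:[] D:[start,stop]
After 6 (send(from=C, to=A, msg='err')): A:[err] B:[] C:[] D:[start,stop]
After 7 (send(from=B, to=C, msg='pong')): A:[err] B:[] C:[pong] D:[start,stop]
After 8 (send(from=A, to=C, msg='ok')): A:[err] B:[] C:[pong,ok] D:[start,stop]

err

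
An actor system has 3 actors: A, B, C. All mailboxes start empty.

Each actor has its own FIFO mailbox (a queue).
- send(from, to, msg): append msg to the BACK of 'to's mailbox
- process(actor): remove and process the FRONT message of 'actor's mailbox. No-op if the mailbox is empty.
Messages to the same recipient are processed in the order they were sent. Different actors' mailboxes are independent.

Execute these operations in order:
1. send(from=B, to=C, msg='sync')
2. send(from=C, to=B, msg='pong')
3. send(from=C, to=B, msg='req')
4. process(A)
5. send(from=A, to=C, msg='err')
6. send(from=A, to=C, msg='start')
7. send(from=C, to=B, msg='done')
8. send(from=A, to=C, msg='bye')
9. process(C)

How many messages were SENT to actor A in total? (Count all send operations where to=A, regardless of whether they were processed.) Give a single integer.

Answer: 0

Derivation:
After 1 (send(from=B, to=C, msg='sync')): A:[] B:[] C:[sync]
After 2 (send(from=C, to=B, msg='pong')): A:[] B:[pong] C:[sync]
After 3 (send(from=C, to=B, msg='req')): A:[] B:[pong,req] C:[sync]
After 4 (process(A)): A:[] B:[pong,req] C:[sync]
After 5 (send(from=A, to=C, msg='err')): A:[] B:[pong,req] C:[sync,err]
After 6 (send(from=A, to=C, msg='start')): A:[] B:[pong,req] C:[sync,err,start]
After 7 (send(from=C, to=B, msg='done')): A:[] B:[pong,req,done] C:[sync,err,start]
After 8 (send(from=A, to=C, msg='bye')): A:[] B:[pong,req,done] C:[sync,err,start,bye]
After 9 (process(C)): A:[] B:[pong,req,done] C:[err,start,bye]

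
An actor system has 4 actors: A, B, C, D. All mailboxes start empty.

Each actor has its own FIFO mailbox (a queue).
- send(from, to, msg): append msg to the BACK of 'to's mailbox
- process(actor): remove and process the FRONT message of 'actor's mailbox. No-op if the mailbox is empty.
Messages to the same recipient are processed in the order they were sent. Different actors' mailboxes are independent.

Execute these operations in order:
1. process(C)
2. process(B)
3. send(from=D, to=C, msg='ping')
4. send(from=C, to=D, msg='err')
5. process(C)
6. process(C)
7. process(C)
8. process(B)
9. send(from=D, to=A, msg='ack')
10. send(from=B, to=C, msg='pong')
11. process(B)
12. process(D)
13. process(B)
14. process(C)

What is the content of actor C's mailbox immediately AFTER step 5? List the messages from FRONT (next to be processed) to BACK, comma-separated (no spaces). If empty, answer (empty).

After 1 (process(C)): A:[] B:[] C:[] D:[]
After 2 (process(B)): A:[] B:[] C:[] D:[]
After 3 (send(from=D, to=C, msg='ping')): A:[] B:[] C:[ping] D:[]
After 4 (send(from=C, to=D, msg='err')): A:[] B:[] C:[ping] D:[err]
After 5 (process(C)): A:[] B:[] C:[] D:[err]

(empty)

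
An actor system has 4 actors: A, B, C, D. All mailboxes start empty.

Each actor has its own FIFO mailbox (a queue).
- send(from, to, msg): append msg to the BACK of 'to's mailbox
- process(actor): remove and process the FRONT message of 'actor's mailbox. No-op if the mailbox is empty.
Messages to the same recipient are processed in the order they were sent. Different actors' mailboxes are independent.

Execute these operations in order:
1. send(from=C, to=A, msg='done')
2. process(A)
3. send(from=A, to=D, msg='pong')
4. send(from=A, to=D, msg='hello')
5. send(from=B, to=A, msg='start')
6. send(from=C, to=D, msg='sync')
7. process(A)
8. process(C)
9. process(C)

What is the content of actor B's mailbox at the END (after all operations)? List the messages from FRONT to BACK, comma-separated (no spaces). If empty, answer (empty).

After 1 (send(from=C, to=A, msg='done')): A:[done] B:[] C:[] D:[]
After 2 (process(A)): A:[] B:[] C:[] D:[]
After 3 (send(from=A, to=D, msg='pong')): A:[] B:[] C:[] D:[pong]
After 4 (send(from=A, to=D, msg='hello')): A:[] B:[] C:[] D:[pong,hello]
After 5 (send(from=B, to=A, msg='start')): A:[start] B:[] C:[] D:[pong,hello]
After 6 (send(from=C, to=D, msg='sync')): A:[start] B:[] C:[] D:[pong,hello,sync]
After 7 (process(A)): A:[] B:[] C:[] D:[pong,hello,sync]
After 8 (process(C)): A:[] B:[] C:[] D:[pong,hello,sync]
After 9 (process(C)): A:[] B:[] C:[] D:[pong,hello,sync]

Answer: (empty)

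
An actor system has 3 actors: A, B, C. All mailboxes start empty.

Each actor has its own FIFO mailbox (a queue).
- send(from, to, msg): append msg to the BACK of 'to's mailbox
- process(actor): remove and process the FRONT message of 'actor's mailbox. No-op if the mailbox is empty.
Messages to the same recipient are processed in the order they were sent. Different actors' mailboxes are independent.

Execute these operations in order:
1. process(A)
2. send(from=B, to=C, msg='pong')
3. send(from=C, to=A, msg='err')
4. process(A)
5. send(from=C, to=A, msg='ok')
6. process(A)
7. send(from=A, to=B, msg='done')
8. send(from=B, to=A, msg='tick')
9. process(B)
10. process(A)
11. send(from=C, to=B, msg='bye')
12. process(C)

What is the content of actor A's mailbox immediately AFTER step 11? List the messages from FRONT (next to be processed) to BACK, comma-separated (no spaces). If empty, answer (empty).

After 1 (process(A)): A:[] B:[] C:[]
After 2 (send(from=B, to=C, msg='pong')): A:[] B:[] C:[pong]
After 3 (send(from=C, to=A, msg='err')): A:[err] B:[] C:[pong]
After 4 (process(A)): A:[] B:[] C:[pong]
After 5 (send(from=C, to=A, msg='ok')): A:[ok] B:[] C:[pong]
After 6 (process(A)): A:[] B:[] C:[pong]
After 7 (send(from=A, to=B, msg='done')): A:[] B:[done] C:[pong]
After 8 (send(from=B, to=A, msg='tick')): A:[tick] B:[done] C:[pong]
After 9 (process(B)): A:[tick] B:[] C:[pong]
After 10 (process(A)): A:[] B:[] C:[pong]
After 11 (send(from=C, to=B, msg='bye')): A:[] B:[bye] C:[pong]

(empty)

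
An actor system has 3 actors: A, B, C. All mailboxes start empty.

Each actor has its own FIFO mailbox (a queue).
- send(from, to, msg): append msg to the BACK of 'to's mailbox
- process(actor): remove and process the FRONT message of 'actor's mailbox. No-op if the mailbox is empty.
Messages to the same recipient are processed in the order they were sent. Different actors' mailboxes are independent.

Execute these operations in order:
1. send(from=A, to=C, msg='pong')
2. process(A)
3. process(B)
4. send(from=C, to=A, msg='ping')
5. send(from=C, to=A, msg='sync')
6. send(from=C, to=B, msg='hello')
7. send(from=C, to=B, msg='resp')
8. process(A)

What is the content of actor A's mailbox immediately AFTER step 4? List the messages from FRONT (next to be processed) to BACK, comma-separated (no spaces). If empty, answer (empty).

After 1 (send(from=A, to=C, msg='pong')): A:[] B:[] C:[pong]
After 2 (process(A)): A:[] B:[] C:[pong]
After 3 (process(B)): A:[] B:[] C:[pong]
After 4 (send(from=C, to=A, msg='ping')): A:[ping] B:[] C:[pong]

ping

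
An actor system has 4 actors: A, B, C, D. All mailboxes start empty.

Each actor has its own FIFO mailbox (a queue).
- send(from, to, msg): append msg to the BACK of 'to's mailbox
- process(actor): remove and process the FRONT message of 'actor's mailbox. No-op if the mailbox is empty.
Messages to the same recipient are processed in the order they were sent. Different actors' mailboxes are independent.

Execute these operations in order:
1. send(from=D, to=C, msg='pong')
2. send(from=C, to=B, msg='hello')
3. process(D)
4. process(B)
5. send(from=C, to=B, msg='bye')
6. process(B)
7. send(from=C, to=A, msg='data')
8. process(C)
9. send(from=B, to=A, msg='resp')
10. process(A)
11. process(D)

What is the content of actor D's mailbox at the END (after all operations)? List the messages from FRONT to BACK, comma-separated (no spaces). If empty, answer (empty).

After 1 (send(from=D, to=C, msg='pong')): A:[] B:[] C:[pong] D:[]
After 2 (send(from=C, to=B, msg='hello')): A:[] B:[hello] C:[pong] D:[]
After 3 (process(D)): A:[] B:[hello] C:[pong] D:[]
After 4 (process(B)): A:[] B:[] C:[pong] D:[]
After 5 (send(from=C, to=B, msg='bye')): A:[] B:[bye] C:[pong] D:[]
After 6 (process(B)): A:[] B:[] C:[pong] D:[]
After 7 (send(from=C, to=A, msg='data')): A:[data] B:[] C:[pong] D:[]
After 8 (process(C)): A:[data] B:[] C:[] D:[]
After 9 (send(from=B, to=A, msg='resp')): A:[data,resp] B:[] C:[] D:[]
After 10 (process(A)): A:[resp] B:[] C:[] D:[]
After 11 (process(D)): A:[resp] B:[] C:[] D:[]

Answer: (empty)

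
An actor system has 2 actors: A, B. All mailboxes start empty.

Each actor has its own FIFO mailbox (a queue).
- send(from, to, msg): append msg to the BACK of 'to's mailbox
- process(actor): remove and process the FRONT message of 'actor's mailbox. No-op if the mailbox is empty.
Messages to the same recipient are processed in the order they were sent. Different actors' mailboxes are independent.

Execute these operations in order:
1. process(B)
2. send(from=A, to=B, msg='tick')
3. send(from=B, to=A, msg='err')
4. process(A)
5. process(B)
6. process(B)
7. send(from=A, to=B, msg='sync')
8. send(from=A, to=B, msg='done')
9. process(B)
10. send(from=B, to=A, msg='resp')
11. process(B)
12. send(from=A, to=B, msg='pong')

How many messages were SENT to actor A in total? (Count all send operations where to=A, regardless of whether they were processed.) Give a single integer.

After 1 (process(B)): A:[] B:[]
After 2 (send(from=A, to=B, msg='tick')): A:[] B:[tick]
After 3 (send(from=B, to=A, msg='err')): A:[err] B:[tick]
After 4 (process(A)): A:[] B:[tick]
After 5 (process(B)): A:[] B:[]
After 6 (process(B)): A:[] B:[]
After 7 (send(from=A, to=B, msg='sync')): A:[] B:[sync]
After 8 (send(from=A, to=B, msg='done')): A:[] B:[sync,done]
After 9 (process(B)): A:[] B:[done]
After 10 (send(from=B, to=A, msg='resp')): A:[resp] B:[done]
After 11 (process(B)): A:[resp] B:[]
After 12 (send(from=A, to=B, msg='pong')): A:[resp] B:[pong]

Answer: 2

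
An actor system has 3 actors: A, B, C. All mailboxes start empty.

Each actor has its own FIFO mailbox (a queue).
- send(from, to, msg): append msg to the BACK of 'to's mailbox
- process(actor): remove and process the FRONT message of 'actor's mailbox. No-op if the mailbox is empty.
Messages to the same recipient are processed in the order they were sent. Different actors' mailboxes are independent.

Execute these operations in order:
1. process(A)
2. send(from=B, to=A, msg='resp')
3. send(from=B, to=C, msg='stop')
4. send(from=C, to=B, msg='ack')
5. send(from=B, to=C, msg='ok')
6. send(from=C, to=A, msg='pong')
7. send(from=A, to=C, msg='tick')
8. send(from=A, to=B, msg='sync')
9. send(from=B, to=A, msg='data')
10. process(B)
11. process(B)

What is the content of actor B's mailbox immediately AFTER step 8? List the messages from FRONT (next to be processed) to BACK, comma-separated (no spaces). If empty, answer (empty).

After 1 (process(A)): A:[] B:[] C:[]
After 2 (send(from=B, to=A, msg='resp')): A:[resp] B:[] C:[]
After 3 (send(from=B, to=C, msg='stop')): A:[resp] B:[] C:[stop]
After 4 (send(from=C, to=B, msg='ack')): A:[resp] B:[ack] C:[stop]
After 5 (send(from=B, to=C, msg='ok')): A:[resp] B:[ack] C:[stop,ok]
After 6 (send(from=C, to=A, msg='pong')): A:[resp,pong] B:[ack] C:[stop,ok]
After 7 (send(from=A, to=C, msg='tick')): A:[resp,pong] B:[ack] C:[stop,ok,tick]
After 8 (send(from=A, to=B, msg='sync')): A:[resp,pong] B:[ack,sync] C:[stop,ok,tick]

ack,sync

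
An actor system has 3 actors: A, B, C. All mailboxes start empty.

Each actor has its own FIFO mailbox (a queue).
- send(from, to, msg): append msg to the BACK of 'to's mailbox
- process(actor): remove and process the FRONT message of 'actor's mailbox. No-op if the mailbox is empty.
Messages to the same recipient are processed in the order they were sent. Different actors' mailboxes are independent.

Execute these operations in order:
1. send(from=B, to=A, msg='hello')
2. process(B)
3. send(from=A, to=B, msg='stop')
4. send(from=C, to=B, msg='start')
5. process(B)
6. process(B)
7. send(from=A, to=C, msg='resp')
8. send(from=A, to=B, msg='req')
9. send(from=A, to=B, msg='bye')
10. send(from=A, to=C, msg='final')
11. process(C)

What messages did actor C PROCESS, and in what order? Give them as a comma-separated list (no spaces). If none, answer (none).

Answer: resp

Derivation:
After 1 (send(from=B, to=A, msg='hello')): A:[hello] B:[] C:[]
After 2 (process(B)): A:[hello] B:[] C:[]
After 3 (send(from=A, to=B, msg='stop')): A:[hello] B:[stop] C:[]
After 4 (send(from=C, to=B, msg='start')): A:[hello] B:[stop,start] C:[]
After 5 (process(B)): A:[hello] B:[start] C:[]
After 6 (process(B)): A:[hello] B:[] C:[]
After 7 (send(from=A, to=C, msg='resp')): A:[hello] B:[] C:[resp]
After 8 (send(from=A, to=B, msg='req')): A:[hello] B:[req] C:[resp]
After 9 (send(from=A, to=B, msg='bye')): A:[hello] B:[req,bye] C:[resp]
After 10 (send(from=A, to=C, msg='final')): A:[hello] B:[req,bye] C:[resp,final]
After 11 (process(C)): A:[hello] B:[req,bye] C:[final]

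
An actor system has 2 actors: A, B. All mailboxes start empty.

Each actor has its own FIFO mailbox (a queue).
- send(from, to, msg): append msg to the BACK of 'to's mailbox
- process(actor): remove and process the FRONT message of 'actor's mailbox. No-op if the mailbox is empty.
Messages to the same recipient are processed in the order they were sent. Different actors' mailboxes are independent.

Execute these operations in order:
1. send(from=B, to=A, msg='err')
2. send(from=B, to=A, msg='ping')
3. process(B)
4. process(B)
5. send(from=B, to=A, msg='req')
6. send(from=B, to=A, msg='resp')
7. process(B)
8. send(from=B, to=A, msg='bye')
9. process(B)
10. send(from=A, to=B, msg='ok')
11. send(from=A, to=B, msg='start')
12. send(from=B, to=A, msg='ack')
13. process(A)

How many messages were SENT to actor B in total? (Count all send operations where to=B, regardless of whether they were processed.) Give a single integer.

Answer: 2

Derivation:
After 1 (send(from=B, to=A, msg='err')): A:[err] B:[]
After 2 (send(from=B, to=A, msg='ping')): A:[err,ping] B:[]
After 3 (process(B)): A:[err,ping] B:[]
After 4 (process(B)): A:[err,ping] B:[]
After 5 (send(from=B, to=A, msg='req')): A:[err,ping,req] B:[]
After 6 (send(from=B, to=A, msg='resp')): A:[err,ping,req,resp] B:[]
After 7 (process(B)): A:[err,ping,req,resp] B:[]
After 8 (send(from=B, to=A, msg='bye')): A:[err,ping,req,resp,bye] B:[]
After 9 (process(B)): A:[err,ping,req,resp,bye] B:[]
After 10 (send(from=A, to=B, msg='ok')): A:[err,ping,req,resp,bye] B:[ok]
After 11 (send(from=A, to=B, msg='start')): A:[err,ping,req,resp,bye] B:[ok,start]
After 12 (send(from=B, to=A, msg='ack')): A:[err,ping,req,resp,bye,ack] B:[ok,start]
After 13 (process(A)): A:[ping,req,resp,bye,ack] B:[ok,start]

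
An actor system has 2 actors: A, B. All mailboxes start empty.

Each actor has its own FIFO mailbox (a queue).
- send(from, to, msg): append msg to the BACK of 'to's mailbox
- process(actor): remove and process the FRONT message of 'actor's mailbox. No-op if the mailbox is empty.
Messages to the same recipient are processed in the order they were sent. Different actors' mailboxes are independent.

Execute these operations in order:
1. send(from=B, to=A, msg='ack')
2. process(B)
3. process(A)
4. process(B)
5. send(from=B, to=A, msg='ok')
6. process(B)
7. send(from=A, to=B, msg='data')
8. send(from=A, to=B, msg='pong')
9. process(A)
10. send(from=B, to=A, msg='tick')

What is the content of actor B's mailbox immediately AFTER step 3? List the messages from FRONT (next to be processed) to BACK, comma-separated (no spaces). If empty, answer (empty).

After 1 (send(from=B, to=A, msg='ack')): A:[ack] B:[]
After 2 (process(B)): A:[ack] B:[]
After 3 (process(A)): A:[] B:[]

(empty)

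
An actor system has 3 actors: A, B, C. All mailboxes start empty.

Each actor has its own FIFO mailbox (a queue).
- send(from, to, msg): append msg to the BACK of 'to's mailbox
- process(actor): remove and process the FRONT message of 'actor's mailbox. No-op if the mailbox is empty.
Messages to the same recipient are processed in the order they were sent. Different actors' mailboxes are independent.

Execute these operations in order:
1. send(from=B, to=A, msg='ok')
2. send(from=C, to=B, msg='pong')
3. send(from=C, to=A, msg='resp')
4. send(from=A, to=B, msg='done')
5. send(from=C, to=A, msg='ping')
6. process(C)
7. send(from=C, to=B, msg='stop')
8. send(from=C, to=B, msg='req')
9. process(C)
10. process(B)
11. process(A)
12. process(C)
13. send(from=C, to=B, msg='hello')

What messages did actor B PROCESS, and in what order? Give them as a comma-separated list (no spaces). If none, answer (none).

Answer: pong

Derivation:
After 1 (send(from=B, to=A, msg='ok')): A:[ok] B:[] C:[]
After 2 (send(from=C, to=B, msg='pong')): A:[ok] B:[pong] C:[]
After 3 (send(from=C, to=A, msg='resp')): A:[ok,resp] B:[pong] C:[]
After 4 (send(from=A, to=B, msg='done')): A:[ok,resp] B:[pong,done] C:[]
After 5 (send(from=C, to=A, msg='ping')): A:[ok,resp,ping] B:[pong,done] C:[]
After 6 (process(C)): A:[ok,resp,ping] B:[pong,done] C:[]
After 7 (send(from=C, to=B, msg='stop')): A:[ok,resp,ping] B:[pong,done,stop] C:[]
After 8 (send(from=C, to=B, msg='req')): A:[ok,resp,ping] B:[pong,done,stop,req] C:[]
After 9 (process(C)): A:[ok,resp,ping] B:[pong,done,stop,req] C:[]
After 10 (process(B)): A:[ok,resp,ping] B:[done,stop,req] C:[]
After 11 (process(A)): A:[resp,ping] B:[done,stop,req] C:[]
After 12 (process(C)): A:[resp,ping] B:[done,stop,req] C:[]
After 13 (send(from=C, to=B, msg='hello')): A:[resp,ping] B:[done,stop,req,hello] C:[]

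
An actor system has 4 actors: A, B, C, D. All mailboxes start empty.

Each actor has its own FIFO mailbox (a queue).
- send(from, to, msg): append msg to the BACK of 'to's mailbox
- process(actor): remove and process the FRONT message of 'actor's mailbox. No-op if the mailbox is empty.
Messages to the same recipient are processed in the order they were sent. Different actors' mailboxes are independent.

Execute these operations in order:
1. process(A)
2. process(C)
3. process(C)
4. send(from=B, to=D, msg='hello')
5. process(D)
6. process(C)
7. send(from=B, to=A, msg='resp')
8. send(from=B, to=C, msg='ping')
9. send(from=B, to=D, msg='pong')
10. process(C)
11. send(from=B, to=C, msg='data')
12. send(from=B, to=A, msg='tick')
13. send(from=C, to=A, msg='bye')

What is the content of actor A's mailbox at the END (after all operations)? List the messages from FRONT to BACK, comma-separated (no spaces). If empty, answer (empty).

Answer: resp,tick,bye

Derivation:
After 1 (process(A)): A:[] B:[] C:[] D:[]
After 2 (process(C)): A:[] B:[] C:[] D:[]
After 3 (process(C)): A:[] B:[] C:[] D:[]
After 4 (send(from=B, to=D, msg='hello')): A:[] B:[] C:[] D:[hello]
After 5 (process(D)): A:[] B:[] C:[] D:[]
After 6 (process(C)): A:[] B:[] C:[] D:[]
After 7 (send(from=B, to=A, msg='resp')): A:[resp] B:[] C:[] D:[]
After 8 (send(from=B, to=C, msg='ping')): A:[resp] B:[] C:[ping] D:[]
After 9 (send(from=B, to=D, msg='pong')): A:[resp] B:[] C:[ping] D:[pong]
After 10 (process(C)): A:[resp] B:[] C:[] D:[pong]
After 11 (send(from=B, to=C, msg='data')): A:[resp] B:[] C:[data] D:[pong]
After 12 (send(from=B, to=A, msg='tick')): A:[resp,tick] B:[] C:[data] D:[pong]
After 13 (send(from=C, to=A, msg='bye')): A:[resp,tick,bye] B:[] C:[data] D:[pong]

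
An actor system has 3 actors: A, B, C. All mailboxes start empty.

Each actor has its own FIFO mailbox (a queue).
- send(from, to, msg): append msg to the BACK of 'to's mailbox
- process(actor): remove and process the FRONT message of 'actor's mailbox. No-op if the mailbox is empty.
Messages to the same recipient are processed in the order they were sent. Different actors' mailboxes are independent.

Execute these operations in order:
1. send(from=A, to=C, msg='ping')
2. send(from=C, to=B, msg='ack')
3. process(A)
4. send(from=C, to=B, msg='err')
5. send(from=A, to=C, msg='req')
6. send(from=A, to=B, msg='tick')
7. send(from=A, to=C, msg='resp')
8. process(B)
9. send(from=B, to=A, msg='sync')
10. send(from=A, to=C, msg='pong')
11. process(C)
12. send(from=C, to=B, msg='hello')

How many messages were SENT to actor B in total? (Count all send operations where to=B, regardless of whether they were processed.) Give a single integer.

After 1 (send(from=A, to=C, msg='ping')): A:[] B:[] C:[ping]
After 2 (send(from=C, to=B, msg='ack')): A:[] B:[ack] C:[ping]
After 3 (process(A)): A:[] B:[ack] C:[ping]
After 4 (send(from=C, to=B, msg='err')): A:[] B:[ack,err] C:[ping]
After 5 (send(from=A, to=C, msg='req')): A:[] B:[ack,err] C:[ping,req]
After 6 (send(from=A, to=B, msg='tick')): A:[] B:[ack,err,tick] C:[ping,req]
After 7 (send(from=A, to=C, msg='resp')): A:[] B:[ack,err,tick] C:[ping,req,resp]
After 8 (process(B)): A:[] B:[err,tick] C:[ping,req,resp]
After 9 (send(from=B, to=A, msg='sync')): A:[sync] B:[err,tick] C:[ping,req,resp]
After 10 (send(from=A, to=C, msg='pong')): A:[sync] B:[err,tick] C:[ping,req,resp,pong]
After 11 (process(C)): A:[sync] B:[err,tick] C:[req,resp,pong]
After 12 (send(from=C, to=B, msg='hello')): A:[sync] B:[err,tick,hello] C:[req,resp,pong]

Answer: 4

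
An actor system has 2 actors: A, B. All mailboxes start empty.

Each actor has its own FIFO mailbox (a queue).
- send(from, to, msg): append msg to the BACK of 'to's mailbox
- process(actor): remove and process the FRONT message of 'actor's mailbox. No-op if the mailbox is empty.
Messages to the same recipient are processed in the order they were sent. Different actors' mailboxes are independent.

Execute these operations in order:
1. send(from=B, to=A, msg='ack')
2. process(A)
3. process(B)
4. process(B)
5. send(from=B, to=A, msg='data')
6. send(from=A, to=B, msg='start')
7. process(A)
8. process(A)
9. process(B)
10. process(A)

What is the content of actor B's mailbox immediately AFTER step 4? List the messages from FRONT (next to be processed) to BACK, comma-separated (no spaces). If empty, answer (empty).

After 1 (send(from=B, to=A, msg='ack')): A:[ack] B:[]
After 2 (process(A)): A:[] B:[]
After 3 (process(B)): A:[] B:[]
After 4 (process(B)): A:[] B:[]

(empty)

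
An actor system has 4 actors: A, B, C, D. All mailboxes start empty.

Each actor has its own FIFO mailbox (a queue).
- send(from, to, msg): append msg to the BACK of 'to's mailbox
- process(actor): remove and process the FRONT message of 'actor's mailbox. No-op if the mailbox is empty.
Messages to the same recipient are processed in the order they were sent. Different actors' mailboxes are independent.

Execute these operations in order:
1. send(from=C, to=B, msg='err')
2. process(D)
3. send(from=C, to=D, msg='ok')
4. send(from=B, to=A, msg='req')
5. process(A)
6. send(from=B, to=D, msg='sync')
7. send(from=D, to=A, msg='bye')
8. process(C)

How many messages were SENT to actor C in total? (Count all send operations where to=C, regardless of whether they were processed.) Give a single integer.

Answer: 0

Derivation:
After 1 (send(from=C, to=B, msg='err')): A:[] B:[err] C:[] D:[]
After 2 (process(D)): A:[] B:[err] C:[] D:[]
After 3 (send(from=C, to=D, msg='ok')): A:[] B:[err] C:[] D:[ok]
After 4 (send(from=B, to=A, msg='req')): A:[req] B:[err] C:[] D:[ok]
After 5 (process(A)): A:[] B:[err] C:[] D:[ok]
After 6 (send(from=B, to=D, msg='sync')): A:[] B:[err] C:[] D:[ok,sync]
After 7 (send(from=D, to=A, msg='bye')): A:[bye] B:[err] C:[] D:[ok,sync]
After 8 (process(C)): A:[bye] B:[err] C:[] D:[ok,sync]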